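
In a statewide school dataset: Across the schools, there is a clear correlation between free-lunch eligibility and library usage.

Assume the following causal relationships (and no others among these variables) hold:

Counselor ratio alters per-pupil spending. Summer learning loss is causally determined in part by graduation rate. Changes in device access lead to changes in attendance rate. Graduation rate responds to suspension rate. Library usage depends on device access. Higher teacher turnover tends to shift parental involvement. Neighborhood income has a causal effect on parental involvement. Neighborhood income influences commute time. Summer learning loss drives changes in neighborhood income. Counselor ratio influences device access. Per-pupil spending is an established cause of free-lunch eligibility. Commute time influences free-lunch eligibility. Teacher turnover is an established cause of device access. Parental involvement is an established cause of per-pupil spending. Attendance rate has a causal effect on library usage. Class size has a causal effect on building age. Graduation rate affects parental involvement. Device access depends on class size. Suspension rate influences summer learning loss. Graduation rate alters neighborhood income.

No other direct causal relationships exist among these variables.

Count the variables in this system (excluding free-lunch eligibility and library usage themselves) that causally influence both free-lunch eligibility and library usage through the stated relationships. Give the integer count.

2

The common causes are: counselor ratio (to free-lunch eligibility via counselor ratio → per-pupil spending → free-lunch eligibility; to library usage via counselor ratio → device access → library usage); teacher turnover (to free-lunch eligibility via teacher turnover → parental involvement → per-pupil spending → free-lunch eligibility; to library usage via teacher turnover → device access → library usage).
Every other variable lacks a causal path to at least one of free-lunch eligibility and library usage.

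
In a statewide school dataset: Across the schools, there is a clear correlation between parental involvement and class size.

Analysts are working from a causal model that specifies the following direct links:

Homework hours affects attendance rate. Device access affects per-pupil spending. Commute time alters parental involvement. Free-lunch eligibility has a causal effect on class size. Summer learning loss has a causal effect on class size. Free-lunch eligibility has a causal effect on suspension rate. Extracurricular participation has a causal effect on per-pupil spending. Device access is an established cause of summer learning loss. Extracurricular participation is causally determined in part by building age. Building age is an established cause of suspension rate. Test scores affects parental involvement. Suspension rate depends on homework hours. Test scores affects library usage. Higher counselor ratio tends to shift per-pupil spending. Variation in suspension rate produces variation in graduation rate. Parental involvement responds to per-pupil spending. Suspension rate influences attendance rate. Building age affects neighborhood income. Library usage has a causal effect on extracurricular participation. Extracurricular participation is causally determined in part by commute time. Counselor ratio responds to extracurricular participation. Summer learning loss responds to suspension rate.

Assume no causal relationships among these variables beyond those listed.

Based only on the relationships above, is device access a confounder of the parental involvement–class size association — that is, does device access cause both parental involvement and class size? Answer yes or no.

yes

Device access has a causal path to parental involvement (device access → per-pupil spending → parental involvement) and to class size (device access → summer learning loss → class size), so it is a common cause of both — a confounder.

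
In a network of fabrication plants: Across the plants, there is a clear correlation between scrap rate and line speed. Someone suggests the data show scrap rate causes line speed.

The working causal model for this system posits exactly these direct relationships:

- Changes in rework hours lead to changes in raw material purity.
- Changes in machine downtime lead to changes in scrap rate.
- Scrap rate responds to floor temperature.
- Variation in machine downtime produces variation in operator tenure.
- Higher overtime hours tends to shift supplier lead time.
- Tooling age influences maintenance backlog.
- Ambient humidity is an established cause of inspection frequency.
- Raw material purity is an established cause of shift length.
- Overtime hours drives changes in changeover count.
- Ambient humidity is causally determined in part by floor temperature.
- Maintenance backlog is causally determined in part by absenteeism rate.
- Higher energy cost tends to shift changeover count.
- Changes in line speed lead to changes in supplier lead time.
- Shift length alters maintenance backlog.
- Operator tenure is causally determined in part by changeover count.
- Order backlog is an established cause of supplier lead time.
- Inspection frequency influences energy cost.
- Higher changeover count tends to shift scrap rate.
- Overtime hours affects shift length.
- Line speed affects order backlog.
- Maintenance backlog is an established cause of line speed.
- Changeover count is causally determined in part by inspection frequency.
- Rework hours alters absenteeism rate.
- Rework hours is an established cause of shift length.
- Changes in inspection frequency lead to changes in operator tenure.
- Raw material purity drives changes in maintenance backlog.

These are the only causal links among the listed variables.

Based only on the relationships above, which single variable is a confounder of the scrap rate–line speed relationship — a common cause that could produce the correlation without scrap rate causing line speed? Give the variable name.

overtime hours

Overtime hours has a causal path to scrap rate (overtime hours → changeover count → scrap rate) and a separate causal path to line speed (overtime hours → shift length → maintenance backlog → line speed), so it is a common cause of both.
No stated relationship gives scrap rate a causal route to line speed, so the correlation is explained by the shared upstream cause rather than a direct effect.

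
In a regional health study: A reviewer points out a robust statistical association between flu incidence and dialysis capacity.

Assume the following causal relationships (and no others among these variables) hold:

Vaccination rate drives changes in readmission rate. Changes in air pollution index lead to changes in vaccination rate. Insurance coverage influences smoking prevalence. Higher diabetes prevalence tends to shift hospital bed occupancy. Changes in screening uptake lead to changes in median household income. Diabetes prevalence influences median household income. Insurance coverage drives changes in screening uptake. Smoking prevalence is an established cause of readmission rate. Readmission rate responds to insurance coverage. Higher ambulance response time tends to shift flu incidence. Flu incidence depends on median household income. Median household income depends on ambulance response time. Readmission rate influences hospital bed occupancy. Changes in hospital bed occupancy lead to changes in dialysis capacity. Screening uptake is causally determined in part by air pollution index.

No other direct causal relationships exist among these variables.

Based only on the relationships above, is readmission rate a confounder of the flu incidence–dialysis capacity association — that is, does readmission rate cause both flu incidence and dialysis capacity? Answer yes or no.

Readmission rate has no stated causal path to flu incidence. A confounder must cause both variables, so readmission rate does not qualify.

no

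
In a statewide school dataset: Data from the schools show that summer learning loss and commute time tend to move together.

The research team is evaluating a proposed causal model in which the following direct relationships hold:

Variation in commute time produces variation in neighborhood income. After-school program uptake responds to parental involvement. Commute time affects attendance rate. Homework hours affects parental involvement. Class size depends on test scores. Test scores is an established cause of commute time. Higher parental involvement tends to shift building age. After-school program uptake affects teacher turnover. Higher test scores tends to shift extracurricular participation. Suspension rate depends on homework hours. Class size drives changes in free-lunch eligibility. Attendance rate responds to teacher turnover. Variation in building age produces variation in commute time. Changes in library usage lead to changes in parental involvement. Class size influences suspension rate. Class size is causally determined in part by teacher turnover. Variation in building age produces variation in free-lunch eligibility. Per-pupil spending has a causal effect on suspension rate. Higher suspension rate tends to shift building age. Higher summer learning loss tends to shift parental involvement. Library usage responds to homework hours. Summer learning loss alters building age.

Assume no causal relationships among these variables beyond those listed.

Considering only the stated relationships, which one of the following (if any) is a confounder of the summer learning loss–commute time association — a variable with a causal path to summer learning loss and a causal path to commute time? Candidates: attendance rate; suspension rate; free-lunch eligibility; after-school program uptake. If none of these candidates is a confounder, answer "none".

None of the listed candidates has causal paths to both summer learning loss and commute time in the stated relationships, so none is a common cause.

none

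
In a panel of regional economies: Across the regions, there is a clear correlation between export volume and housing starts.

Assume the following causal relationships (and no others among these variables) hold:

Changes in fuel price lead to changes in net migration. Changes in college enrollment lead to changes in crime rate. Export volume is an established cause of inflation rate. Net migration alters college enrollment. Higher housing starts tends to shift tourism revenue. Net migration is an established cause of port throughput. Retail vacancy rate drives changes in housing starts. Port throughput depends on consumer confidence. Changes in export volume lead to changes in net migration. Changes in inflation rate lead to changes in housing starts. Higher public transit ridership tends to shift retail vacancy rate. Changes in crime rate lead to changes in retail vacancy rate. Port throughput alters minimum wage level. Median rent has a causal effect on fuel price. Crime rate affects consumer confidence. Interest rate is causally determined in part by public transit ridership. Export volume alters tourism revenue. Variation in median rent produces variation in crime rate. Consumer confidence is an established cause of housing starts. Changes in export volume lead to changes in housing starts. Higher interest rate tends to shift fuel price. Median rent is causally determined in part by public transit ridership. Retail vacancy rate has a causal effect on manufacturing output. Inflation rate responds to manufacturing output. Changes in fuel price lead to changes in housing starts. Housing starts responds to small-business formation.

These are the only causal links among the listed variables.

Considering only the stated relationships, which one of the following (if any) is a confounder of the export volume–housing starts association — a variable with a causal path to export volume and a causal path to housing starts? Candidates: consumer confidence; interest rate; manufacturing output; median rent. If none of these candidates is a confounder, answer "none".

none

None of the listed candidates has causal paths to both export volume and housing starts in the stated relationships, so none is a common cause.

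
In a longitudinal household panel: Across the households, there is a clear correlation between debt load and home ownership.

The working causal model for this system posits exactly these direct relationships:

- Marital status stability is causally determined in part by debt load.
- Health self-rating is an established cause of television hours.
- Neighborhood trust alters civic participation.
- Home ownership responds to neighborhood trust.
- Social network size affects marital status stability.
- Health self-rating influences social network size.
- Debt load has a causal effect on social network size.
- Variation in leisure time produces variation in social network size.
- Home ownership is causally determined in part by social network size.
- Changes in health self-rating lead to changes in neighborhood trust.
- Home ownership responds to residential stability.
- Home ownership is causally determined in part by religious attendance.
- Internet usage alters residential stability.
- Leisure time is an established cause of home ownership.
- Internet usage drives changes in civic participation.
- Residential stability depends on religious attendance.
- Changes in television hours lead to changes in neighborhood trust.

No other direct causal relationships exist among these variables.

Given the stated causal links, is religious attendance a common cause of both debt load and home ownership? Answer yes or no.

Religious attendance has no stated causal path to debt load. A confounder must cause both variables, so religious attendance does not qualify.

no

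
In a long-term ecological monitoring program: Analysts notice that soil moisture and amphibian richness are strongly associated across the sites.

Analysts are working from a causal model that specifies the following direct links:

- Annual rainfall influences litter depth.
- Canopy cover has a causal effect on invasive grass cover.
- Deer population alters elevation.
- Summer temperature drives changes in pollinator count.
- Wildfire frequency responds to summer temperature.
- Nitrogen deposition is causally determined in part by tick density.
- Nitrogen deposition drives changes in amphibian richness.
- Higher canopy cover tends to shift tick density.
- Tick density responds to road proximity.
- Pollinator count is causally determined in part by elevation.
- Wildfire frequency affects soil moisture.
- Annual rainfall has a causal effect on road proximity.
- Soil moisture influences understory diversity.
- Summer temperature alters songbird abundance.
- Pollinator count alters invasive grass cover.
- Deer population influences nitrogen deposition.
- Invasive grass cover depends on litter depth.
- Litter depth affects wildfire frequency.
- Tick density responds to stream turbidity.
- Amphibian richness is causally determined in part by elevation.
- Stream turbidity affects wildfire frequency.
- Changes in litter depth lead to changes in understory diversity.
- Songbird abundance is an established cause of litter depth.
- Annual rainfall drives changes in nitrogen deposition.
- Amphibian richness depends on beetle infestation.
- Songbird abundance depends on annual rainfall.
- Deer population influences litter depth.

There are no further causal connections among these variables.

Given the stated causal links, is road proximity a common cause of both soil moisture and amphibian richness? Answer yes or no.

no

Road proximity has no stated causal path to soil moisture. A confounder must cause both variables, so road proximity does not qualify.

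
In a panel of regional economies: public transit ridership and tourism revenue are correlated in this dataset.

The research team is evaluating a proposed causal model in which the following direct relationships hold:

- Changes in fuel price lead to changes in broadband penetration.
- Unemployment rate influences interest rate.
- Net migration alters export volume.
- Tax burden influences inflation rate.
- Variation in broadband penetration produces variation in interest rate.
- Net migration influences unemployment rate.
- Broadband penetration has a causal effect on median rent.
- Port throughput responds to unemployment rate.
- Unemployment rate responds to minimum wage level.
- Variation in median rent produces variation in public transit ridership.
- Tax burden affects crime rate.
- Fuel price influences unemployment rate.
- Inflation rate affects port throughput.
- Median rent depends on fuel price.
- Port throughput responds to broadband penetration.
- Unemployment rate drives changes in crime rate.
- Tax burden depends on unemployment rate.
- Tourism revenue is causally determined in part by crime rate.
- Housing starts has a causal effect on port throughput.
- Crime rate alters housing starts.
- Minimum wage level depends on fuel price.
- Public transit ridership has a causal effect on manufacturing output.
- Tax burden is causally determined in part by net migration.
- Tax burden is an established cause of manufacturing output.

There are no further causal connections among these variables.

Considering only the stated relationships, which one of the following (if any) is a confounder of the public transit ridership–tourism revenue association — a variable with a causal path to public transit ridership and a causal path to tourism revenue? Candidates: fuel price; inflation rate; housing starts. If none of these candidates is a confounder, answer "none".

Fuel price causes public transit ridership (fuel price → median rent → public transit ridership) and also causes tourism revenue (fuel price → unemployment rate → crime rate → tourism revenue); it is a common cause of both.
Each of the other candidates lacks a causal path to at least one of public transit ridership and tourism revenue, so they do not confound the relationship.

fuel price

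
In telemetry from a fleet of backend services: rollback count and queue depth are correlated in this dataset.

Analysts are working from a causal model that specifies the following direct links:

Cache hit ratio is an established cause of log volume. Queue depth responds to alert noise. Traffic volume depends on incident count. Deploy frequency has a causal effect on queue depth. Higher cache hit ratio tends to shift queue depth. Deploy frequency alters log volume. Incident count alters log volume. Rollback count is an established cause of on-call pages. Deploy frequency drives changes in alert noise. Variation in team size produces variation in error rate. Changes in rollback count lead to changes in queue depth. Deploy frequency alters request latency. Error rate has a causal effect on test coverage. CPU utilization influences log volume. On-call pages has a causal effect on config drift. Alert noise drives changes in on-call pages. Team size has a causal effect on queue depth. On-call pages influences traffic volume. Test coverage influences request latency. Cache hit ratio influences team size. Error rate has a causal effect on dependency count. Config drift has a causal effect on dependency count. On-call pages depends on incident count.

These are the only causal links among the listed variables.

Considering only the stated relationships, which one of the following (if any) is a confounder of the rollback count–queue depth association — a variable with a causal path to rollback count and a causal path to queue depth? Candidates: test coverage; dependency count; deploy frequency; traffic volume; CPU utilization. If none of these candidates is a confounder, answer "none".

None of the listed candidates has causal paths to both rollback count and queue depth in the stated relationships, so none is a common cause.

none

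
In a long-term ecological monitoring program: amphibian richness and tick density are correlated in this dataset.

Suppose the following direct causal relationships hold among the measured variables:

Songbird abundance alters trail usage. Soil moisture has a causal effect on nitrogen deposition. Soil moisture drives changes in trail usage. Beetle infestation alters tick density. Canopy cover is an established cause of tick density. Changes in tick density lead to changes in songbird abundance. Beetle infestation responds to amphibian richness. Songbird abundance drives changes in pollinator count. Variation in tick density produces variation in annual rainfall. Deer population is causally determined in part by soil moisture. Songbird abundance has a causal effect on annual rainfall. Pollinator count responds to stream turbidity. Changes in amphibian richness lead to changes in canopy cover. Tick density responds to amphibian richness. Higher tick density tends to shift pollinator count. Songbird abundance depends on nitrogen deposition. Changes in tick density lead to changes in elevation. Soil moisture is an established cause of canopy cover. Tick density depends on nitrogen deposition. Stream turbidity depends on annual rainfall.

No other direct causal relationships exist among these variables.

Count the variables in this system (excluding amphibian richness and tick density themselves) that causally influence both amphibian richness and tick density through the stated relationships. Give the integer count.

No listed variable has a causal path to both amphibian richness and tick density, so there are no common causes.

0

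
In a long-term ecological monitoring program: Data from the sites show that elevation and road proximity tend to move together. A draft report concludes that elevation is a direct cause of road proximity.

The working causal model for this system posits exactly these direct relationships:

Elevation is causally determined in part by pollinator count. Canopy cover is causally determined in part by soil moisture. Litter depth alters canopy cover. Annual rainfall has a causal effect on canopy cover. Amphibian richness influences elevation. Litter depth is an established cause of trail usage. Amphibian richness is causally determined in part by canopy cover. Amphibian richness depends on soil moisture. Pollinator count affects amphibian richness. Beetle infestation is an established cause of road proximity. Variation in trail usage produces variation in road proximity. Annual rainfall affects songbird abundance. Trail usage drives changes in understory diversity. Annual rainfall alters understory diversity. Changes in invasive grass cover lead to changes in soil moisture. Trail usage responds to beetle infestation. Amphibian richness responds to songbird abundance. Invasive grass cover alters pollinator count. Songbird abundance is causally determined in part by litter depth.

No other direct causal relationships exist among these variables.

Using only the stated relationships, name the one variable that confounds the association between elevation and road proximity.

Litter depth has a causal path to elevation (litter depth → canopy cover → amphibian richness → elevation) and a separate causal path to road proximity (litter depth → trail usage → road proximity), so it is a common cause of both.
No stated relationship gives elevation a causal route to road proximity, so the correlation is explained by the shared upstream cause rather than a direct effect.

litter depth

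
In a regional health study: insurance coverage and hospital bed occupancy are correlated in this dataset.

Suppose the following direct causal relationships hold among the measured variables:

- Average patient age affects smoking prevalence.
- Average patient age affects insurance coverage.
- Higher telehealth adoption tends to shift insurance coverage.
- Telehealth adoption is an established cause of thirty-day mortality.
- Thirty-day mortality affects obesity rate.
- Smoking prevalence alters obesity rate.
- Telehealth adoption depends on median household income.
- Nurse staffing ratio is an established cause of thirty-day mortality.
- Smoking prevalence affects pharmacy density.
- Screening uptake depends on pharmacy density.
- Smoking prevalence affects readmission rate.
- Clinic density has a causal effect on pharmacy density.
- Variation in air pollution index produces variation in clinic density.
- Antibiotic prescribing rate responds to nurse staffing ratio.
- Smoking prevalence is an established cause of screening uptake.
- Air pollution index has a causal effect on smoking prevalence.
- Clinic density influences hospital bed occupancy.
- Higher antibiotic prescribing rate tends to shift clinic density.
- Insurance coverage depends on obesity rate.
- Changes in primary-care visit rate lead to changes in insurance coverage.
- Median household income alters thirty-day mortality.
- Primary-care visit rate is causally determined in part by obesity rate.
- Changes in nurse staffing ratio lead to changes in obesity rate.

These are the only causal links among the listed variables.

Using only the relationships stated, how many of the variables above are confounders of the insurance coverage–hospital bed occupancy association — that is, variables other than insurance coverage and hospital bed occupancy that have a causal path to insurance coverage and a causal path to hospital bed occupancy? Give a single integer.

2

The common causes are: air pollution index (to insurance coverage via air pollution index → smoking prevalence → obesity rate → insurance coverage; to hospital bed occupancy via air pollution index → clinic density → hospital bed occupancy); nurse staffing ratio (to insurance coverage via nurse staffing ratio → obesity rate → insurance coverage; to hospital bed occupancy via nurse staffing ratio → antibiotic prescribing rate → clinic density → hospital bed occupancy).
Every other variable lacks a causal path to at least one of insurance coverage and hospital bed occupancy.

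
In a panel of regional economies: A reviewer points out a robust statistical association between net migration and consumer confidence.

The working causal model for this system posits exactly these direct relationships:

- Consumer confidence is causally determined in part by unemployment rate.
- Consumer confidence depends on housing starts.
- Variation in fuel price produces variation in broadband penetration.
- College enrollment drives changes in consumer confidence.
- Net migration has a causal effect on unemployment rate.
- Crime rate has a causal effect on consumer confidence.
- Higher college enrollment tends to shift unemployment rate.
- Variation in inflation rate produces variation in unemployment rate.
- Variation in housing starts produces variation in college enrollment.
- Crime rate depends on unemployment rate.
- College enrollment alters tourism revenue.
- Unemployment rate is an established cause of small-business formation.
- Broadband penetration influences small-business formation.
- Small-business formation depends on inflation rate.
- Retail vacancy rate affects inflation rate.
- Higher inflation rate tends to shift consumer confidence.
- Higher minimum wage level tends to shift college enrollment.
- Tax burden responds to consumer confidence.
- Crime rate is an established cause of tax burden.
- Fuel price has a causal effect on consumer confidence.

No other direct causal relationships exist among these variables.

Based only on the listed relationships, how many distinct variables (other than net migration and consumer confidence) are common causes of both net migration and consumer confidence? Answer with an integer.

0

No listed variable has a causal path to both net migration and consumer confidence, so there are no common causes.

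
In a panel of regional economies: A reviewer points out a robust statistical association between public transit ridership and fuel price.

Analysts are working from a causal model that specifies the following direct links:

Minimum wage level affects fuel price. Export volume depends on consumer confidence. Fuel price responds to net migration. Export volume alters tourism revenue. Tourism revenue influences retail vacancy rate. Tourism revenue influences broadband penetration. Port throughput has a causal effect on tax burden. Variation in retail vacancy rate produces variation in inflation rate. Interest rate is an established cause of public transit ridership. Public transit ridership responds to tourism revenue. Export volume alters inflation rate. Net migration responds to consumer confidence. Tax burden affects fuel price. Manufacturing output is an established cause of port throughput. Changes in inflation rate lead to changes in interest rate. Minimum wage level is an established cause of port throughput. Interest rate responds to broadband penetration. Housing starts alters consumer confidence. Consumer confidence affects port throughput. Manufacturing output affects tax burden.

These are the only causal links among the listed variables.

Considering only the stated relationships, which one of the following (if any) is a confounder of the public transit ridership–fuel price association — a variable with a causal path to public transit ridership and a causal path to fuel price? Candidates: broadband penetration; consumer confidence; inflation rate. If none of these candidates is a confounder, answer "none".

consumer confidence

Consumer confidence causes public transit ridership (consumer confidence → export volume → tourism revenue → public transit ridership) and also causes fuel price (consumer confidence → net migration → fuel price); it is a common cause of both.
Each of the other candidates lacks a causal path to at least one of public transit ridership and fuel price, so they do not confound the relationship.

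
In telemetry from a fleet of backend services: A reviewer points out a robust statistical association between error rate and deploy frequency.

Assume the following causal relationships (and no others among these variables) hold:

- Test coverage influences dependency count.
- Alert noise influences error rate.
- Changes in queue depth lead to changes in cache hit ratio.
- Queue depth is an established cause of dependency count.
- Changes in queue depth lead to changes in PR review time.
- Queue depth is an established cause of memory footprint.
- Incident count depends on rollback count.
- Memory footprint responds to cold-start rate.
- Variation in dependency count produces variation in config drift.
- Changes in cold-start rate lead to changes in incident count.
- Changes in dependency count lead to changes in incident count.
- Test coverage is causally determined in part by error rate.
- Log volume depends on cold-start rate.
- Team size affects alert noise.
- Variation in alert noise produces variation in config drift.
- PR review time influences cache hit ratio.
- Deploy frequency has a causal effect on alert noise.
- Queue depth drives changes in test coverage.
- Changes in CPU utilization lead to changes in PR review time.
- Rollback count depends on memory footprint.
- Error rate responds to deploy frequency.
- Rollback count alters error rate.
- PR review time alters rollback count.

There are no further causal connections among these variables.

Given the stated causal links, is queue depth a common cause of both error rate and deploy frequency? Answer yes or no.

Queue depth has no stated causal path to deploy frequency. A confounder must cause both variables, so queue depth does not qualify.

no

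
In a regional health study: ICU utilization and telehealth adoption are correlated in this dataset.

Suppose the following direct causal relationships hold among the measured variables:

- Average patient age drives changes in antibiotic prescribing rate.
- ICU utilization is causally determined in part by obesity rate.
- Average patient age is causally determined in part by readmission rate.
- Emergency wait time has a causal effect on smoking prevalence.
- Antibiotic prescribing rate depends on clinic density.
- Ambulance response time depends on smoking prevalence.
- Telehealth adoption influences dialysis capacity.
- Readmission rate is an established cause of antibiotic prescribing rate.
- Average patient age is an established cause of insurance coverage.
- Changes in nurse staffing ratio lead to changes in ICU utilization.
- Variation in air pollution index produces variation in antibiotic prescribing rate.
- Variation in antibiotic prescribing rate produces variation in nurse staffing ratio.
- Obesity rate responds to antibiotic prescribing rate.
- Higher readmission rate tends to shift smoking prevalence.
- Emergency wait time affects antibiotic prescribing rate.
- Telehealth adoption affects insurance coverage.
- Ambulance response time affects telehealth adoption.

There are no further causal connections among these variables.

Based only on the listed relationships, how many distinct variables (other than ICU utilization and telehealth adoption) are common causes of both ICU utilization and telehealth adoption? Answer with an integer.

The common causes are: emergency wait time (to ICU utilization via emergency wait time → antibiotic prescribing rate → obesity rate → ICU utilization; to telehealth adoption via emergency wait time → smoking prevalence → ambulance response time → telehealth adoption); readmission rate (to ICU utilization via readmission rate → antibiotic prescribing rate → obesity rate → ICU utilization; to telehealth adoption via readmission rate → smoking prevalence → ambulance response time → telehealth adoption).
Every other variable lacks a causal path to at least one of ICU utilization and telehealth adoption.

2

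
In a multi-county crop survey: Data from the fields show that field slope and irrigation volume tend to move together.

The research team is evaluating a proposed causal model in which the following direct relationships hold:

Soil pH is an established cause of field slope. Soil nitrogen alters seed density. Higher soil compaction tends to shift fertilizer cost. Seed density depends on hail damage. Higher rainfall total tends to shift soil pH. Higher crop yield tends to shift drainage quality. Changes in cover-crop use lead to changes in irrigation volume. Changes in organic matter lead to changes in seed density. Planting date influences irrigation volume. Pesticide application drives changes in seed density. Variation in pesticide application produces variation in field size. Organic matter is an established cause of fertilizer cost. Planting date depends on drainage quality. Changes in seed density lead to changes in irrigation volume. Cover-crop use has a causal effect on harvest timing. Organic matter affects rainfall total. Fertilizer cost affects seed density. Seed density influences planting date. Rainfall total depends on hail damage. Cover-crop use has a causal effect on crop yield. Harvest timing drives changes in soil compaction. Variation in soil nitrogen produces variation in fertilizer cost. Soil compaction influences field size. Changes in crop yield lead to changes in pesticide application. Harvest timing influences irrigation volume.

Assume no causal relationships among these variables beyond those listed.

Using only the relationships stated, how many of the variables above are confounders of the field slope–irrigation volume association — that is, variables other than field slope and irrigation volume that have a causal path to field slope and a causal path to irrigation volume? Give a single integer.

2

The common causes are: hail damage (to field slope via hail damage → rainfall total → soil pH → field slope; to irrigation volume via hail damage → seed density → irrigation volume); organic matter (to field slope via organic matter → rainfall total → soil pH → field slope; to irrigation volume via organic matter → seed density → irrigation volume).
Every other variable lacks a causal path to at least one of field slope and irrigation volume.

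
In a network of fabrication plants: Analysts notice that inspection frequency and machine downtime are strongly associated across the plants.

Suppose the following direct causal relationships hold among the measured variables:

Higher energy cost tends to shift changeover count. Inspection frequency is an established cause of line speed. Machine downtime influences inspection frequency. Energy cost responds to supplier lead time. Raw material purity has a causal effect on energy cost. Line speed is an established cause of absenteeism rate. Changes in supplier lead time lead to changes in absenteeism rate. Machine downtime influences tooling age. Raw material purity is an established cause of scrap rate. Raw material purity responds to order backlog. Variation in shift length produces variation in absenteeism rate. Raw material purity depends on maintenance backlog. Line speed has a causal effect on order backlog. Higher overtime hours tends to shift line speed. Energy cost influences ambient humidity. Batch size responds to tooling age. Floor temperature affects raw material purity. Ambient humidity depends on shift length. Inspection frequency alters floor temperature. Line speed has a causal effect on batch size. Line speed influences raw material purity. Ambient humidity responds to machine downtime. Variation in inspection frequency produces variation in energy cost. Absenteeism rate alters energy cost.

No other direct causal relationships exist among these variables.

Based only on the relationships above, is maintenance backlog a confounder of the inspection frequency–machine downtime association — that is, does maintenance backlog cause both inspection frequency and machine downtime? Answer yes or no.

no

Maintenance backlog has no stated causal path to either inspection frequency or machine downtime. A confounder must cause both variables, so maintenance backlog does not qualify.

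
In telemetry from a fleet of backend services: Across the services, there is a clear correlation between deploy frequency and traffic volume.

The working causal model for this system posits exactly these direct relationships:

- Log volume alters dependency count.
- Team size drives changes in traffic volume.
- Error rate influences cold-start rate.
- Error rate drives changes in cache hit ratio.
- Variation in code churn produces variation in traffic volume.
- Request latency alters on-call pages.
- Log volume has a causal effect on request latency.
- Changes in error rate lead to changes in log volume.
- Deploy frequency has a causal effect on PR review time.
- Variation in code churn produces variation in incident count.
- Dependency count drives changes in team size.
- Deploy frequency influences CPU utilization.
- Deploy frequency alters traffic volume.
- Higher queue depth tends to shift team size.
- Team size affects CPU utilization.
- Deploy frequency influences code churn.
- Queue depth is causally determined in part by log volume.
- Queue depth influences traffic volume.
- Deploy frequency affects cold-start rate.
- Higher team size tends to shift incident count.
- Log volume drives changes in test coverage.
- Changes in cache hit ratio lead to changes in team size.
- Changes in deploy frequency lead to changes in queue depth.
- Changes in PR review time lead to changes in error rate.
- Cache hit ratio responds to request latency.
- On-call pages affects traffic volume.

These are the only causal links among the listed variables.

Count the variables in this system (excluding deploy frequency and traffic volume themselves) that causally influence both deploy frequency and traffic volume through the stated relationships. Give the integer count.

0

No listed variable has a causal path to both deploy frequency and traffic volume, so there are no common causes.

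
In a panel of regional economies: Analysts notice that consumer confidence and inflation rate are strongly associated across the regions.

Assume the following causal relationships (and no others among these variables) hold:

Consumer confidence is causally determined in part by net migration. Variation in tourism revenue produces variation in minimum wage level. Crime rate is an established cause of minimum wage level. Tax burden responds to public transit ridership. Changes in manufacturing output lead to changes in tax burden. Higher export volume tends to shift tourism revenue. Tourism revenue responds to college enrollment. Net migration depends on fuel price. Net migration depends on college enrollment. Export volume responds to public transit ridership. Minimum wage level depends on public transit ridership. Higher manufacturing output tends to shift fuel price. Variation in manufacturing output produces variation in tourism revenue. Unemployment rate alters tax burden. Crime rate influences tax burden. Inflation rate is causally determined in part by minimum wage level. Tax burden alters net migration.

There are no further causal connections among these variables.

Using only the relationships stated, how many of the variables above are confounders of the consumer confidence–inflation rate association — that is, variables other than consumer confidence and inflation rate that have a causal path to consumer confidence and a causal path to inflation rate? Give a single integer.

The common causes are: college enrollment (to consumer confidence via college enrollment → net migration → consumer confidence; to inflation rate via college enrollment → tourism revenue → minimum wage level → inflation rate); crime rate (to consumer confidence via crime rate → tax burden → net migration → consumer confidence; to inflation rate via crime rate → minimum wage level → inflation rate); manufacturing output (to consumer confidence via manufacturing output → fuel price → net migration → consumer confidence; to inflation rate via manufacturing output → tourism revenue → minimum wage level → inflation rate); public transit ridership (to consumer confidence via public transit ridership → tax burden → net migration → consumer confidence; to inflation rate via public transit ridership → minimum wage level → inflation rate).
Every other variable lacks a causal path to at least one of consumer confidence and inflation rate.

4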